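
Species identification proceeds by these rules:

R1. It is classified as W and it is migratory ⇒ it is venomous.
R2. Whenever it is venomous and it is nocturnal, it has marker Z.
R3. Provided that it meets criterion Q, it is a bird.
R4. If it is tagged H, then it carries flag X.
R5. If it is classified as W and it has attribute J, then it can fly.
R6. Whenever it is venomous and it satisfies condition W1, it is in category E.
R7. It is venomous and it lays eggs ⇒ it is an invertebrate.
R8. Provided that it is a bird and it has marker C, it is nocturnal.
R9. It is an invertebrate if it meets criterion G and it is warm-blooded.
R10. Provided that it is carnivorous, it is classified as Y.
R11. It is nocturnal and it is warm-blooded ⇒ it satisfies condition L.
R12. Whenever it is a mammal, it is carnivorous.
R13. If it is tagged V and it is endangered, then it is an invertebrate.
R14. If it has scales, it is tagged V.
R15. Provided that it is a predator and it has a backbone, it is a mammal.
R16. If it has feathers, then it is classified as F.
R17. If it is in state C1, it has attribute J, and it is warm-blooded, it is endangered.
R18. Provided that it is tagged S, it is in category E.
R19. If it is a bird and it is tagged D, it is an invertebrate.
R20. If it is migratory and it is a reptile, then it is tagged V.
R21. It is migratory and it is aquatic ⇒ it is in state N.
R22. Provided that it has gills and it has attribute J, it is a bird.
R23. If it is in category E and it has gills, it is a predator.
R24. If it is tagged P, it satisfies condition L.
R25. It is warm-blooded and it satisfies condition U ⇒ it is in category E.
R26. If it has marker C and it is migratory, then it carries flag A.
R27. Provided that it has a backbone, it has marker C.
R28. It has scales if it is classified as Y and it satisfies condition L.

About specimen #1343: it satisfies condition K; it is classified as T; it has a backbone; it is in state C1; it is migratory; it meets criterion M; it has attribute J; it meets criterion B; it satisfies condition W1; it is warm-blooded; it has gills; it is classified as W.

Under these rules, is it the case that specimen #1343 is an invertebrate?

Yes

By R1 (it is classified as W, it is migratory): it is venomous.
By R6 (it is venomous, it satisfies condition W1): it is in category E.
By R17 (it is in state C1, it has attribute J, it is warm-blooded): it is endangered.
By R22 (it has gills, it has attribute J): it is a bird.
By R23 (it is in category E, it has gills): it is a predator.
By R27 (it has a backbone): it has marker C.
By R8 (it is a bird, it has marker C): it is nocturnal.
By R11 (it is nocturnal, it is warm-blooded): it satisfies condition L.
By R15 (it is a predator, it has a backbone): it is a mammal.
By R12 (it is a mammal): it is carnivorous.
By R10 (it is carnivorous): it is classified as Y.
By R28 (it is classified as Y, it satisfies condition L): it has scales.
By R14 (it has scales): it is tagged V.
By R13 (it is tagged V, it is endangered): it is an invertebrate.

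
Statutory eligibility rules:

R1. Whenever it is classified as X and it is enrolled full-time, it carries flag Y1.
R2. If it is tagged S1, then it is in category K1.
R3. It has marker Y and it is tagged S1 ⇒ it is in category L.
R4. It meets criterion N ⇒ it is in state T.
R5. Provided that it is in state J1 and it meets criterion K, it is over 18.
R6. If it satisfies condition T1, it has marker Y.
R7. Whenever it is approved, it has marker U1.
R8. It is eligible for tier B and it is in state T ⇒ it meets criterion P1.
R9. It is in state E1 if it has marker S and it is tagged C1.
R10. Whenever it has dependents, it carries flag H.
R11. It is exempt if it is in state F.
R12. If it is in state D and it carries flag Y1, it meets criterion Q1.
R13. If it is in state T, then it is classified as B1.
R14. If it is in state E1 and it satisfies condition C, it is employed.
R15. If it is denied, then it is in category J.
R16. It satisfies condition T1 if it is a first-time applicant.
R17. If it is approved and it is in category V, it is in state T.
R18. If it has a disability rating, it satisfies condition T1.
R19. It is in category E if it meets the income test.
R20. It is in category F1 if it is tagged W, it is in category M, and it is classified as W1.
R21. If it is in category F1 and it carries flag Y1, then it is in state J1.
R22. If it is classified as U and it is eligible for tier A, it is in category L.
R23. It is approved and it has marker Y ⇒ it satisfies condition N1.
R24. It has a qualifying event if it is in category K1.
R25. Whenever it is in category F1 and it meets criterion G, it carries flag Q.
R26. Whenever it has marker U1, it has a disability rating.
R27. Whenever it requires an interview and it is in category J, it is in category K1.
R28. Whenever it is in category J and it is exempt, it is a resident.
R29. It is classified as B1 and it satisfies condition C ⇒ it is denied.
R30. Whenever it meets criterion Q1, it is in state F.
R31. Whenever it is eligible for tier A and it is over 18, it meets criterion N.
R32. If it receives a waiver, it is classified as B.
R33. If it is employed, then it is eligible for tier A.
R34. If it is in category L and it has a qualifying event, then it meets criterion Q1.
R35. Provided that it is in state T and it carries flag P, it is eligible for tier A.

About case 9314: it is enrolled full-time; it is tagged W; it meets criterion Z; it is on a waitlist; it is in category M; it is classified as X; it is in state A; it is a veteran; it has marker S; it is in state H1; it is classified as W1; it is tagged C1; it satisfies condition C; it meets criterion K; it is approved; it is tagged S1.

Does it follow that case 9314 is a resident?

By R1 (it is classified as X, it is enrolled full-time): it carries flag Y1.
By R2 (it is tagged S1): it is in category K1.
By R7 (it is approved): it has marker U1.
By R9 (it has marker S, it is tagged C1): it is in state E1.
By R14 (it is in state E1, it satisfies condition C): it is employed.
By R20 (it is tagged W, it is in category M, it is classified as W1): it is in category F1.
By R21 (it is in category F1, it carries flag Y1): it is in state J1.
By R24 (it is in category K1): it has a qualifying event.
By R26 (it has marker U1): it has a disability rating.
By R33 (it is employed): it is eligible for tier A.
By R5 (it is in state J1, it meets criterion K): it is over 18.
By R18 (it has a disability rating): it satisfies condition T1.
By R31 (it is eligible for tier A, it is over 18): it meets criterion N.
By R4 (it meets criterion N): it is in state T.
By R6 (it satisfies condition T1): it has marker Y.
By R13 (it is in state T): it is classified as B1.
By R29 (it is classified as B1, it satisfies condition C): it is denied.
By R3 (it has marker Y, it is tagged S1): it is in category L.
By R15 (it is denied): it is in category J.
By R34 (it is in category L, it has a qualifying event): it meets criterion Q1.
By R30 (it meets criterion Q1): it is in state F.
By R11 (it is in state F): it is exempt.
By R28 (it is in category J, it is exempt): it is a resident.

Yes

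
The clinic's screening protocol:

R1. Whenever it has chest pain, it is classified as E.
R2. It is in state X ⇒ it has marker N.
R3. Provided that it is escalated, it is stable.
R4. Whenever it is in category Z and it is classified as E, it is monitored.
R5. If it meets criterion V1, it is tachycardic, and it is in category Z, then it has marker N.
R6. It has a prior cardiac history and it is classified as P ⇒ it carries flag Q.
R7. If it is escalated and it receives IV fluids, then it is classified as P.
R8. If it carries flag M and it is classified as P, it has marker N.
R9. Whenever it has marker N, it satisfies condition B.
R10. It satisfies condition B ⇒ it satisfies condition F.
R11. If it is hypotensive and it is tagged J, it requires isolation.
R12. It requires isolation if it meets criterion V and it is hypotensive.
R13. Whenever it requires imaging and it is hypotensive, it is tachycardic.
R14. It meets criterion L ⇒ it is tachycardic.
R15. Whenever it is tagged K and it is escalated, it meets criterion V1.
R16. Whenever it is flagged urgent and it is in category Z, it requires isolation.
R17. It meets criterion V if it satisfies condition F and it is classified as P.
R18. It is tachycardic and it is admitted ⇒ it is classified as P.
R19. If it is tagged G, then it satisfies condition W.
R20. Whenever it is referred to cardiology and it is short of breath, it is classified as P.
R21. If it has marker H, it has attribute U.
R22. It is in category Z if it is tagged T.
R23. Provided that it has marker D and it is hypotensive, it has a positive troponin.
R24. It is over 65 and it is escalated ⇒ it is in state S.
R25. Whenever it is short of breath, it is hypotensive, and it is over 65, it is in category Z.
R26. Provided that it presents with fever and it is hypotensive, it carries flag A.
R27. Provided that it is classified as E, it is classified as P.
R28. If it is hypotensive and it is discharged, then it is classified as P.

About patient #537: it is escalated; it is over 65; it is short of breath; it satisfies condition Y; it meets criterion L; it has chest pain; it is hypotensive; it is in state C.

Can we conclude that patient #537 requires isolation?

Forward chaining from the given facts derives: is classified as E, is stable, is tachycardic, is in state S, is in category Z, is classified as P, is monitored.
Rules concluding "it requires isolation": R11 needs "it is tagged J"; R12 needs "it meets criterion V"; R16 needs "it is flagged urgent" — none of these are established.

No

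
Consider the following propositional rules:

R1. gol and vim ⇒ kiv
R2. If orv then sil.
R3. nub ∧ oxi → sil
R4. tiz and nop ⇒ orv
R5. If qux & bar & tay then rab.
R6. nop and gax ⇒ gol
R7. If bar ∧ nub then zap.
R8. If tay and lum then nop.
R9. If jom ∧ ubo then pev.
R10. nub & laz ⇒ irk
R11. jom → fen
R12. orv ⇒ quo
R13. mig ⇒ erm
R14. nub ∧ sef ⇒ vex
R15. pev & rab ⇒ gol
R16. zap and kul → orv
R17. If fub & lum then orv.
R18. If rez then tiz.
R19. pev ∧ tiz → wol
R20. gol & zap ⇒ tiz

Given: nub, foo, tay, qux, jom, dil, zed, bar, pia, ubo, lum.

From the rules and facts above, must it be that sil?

rab  (by R5: qux, bar, tay)
zap  (by R7: bar, nub)
nop  (by R8: tay, lum)
pev  (by R9: jom, ubo)
gol  (by R15: pev, rab)
tiz  (by R20: gol, zap)
orv  (by R4: tiz, nop)
sil  (by R2: orv)

Yes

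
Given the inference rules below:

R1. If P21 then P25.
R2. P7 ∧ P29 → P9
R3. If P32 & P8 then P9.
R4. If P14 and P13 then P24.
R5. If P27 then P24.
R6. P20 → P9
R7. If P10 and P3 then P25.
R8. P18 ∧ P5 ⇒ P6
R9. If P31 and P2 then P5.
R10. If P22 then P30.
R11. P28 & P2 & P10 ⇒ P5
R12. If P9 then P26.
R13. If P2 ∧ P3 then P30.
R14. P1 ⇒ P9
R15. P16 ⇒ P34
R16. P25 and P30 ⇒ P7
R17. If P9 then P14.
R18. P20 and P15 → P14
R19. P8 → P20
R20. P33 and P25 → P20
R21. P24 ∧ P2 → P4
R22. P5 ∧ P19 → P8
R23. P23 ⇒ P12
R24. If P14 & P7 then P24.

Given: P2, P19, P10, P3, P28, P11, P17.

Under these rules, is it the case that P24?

Yes

P25  (by R7: P10, P3)
P5  (by R11: P28, P2, P10)
P30  (by R13: P2, P3)
P7  (by R16: P25, P30)
P8  (by R22: P5, P19)
P20  (by R19: P8)
P9  (by R6: P20)
P14  (by R17: P9)
P24  (by R24: P14, P7)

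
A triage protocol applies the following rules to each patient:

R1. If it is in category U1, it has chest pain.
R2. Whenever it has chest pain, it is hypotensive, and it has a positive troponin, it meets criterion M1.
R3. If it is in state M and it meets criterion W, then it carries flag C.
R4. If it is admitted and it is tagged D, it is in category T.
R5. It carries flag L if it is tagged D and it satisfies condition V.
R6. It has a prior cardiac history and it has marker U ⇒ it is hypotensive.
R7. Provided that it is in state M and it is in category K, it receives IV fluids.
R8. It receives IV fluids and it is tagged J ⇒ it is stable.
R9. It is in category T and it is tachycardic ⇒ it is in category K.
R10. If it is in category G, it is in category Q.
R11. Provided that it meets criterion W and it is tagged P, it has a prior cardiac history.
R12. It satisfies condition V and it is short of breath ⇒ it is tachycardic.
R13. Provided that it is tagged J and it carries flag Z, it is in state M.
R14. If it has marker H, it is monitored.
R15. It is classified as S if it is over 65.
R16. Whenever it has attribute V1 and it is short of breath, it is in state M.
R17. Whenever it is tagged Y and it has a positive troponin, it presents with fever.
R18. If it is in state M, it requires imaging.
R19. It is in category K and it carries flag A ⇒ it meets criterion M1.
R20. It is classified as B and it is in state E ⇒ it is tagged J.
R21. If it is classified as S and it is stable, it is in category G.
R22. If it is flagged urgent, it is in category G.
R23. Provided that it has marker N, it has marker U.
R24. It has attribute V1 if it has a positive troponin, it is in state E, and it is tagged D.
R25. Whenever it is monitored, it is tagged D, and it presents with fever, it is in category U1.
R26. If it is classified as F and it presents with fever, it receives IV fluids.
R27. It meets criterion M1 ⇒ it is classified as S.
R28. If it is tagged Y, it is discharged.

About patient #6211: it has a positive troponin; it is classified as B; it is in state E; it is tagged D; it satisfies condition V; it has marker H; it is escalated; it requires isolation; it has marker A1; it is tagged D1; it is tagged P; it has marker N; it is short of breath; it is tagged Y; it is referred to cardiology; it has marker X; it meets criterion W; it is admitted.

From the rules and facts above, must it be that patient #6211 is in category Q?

By R4 (it is admitted, it is tagged D): it is in category T.
By R11 (it meets criterion W, it is tagged P): it has a prior cardiac history.
By R12 (it satisfies condition V, it is short of breath): it is tachycardic.
By R14 (it has marker H): it is monitored.
By R17 (it is tagged Y, it has a positive troponin): it presents with fever.
By R20 (it is classified as B, it is in state E): it is tagged J.
By R23 (it has marker N): it has marker U.
By R24 (it has a positive troponin, it is in state E, it is tagged D): it has attribute V1.
By R25 (it is monitored, it is tagged D, it presents with fever): it is in category U1.
By R1 (it is in category U1): it has chest pain.
By R6 (it has a prior cardiac history, it has marker U): it is hypotensive.
By R9 (it is in category T, it is tachycardic): it is in category K.
By R16 (it has attribute V1, it is short of breath): it is in state M.
By R2 (it has chest pain, it is hypotensive, it has a positive troponin): it meets criterion M1.
By R7 (it is in state M, it is in category K): it receives IV fluids.
By R8 (it receives IV fluids, it is tagged J): it is stable.
By R27 (it meets criterion M1): it is classified as S.
By R21 (it is classified as S, it is stable): it is in category G.
By R10 (it is in category G): it is in category Q.

Yes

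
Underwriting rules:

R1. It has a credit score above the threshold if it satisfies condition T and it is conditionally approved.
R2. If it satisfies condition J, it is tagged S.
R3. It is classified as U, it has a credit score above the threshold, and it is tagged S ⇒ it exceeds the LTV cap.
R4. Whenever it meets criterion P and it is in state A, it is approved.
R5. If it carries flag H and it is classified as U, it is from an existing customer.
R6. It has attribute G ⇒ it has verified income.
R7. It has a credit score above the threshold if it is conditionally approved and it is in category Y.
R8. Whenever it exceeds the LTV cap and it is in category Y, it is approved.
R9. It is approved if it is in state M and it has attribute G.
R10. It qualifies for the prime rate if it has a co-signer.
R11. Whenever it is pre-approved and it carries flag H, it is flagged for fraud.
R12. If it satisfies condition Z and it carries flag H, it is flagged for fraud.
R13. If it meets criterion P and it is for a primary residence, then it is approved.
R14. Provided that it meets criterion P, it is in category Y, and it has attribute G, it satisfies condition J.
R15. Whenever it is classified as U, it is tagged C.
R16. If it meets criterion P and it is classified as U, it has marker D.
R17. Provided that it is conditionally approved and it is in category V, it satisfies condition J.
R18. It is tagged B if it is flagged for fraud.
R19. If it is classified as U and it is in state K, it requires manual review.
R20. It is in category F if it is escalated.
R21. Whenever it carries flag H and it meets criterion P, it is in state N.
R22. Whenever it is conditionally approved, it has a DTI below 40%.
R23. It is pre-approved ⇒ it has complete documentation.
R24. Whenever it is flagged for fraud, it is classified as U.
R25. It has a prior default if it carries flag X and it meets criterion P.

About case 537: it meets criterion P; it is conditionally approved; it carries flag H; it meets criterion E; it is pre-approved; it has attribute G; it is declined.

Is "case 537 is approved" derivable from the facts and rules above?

No

Forward chaining from the given facts derives: has verified income, is flagged for fraud, is tagged B, is in state N, has a DTI below 40%, has complete documentation, is classified as U, is from an existing customer, is tagged C, has marker D.
Rules concluding "it is approved": R4 needs "it is in state A"; R8 needs "it exceeds the LTV cap"; R9 needs "it is in state M"; R13 needs "it is for a primary residence" — none of these are established.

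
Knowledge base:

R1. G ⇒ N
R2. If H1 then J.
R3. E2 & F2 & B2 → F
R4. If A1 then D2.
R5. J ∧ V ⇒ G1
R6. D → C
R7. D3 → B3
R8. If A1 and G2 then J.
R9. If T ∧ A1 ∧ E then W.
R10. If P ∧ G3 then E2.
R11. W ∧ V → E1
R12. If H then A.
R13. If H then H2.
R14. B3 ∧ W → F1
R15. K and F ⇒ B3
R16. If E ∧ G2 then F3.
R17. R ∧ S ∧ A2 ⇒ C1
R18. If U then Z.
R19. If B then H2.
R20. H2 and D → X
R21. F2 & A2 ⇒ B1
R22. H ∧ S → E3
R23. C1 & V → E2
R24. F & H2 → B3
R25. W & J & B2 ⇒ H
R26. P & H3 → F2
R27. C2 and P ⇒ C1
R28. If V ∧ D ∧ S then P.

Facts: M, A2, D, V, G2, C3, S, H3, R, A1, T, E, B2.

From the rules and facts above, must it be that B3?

Yes

J  (by R8: A1, G2)
W  (by R9: T, A1, E)
C1  (by R17: R, S, A2)
E2  (by R23: C1, V)
H  (by R25: W, J, B2)
P  (by R28: V, D, S)
H2  (by R13: H)
F2  (by R26: P, H3)
F  (by R3: E2, F2, B2)
B3  (by R24: F, H2)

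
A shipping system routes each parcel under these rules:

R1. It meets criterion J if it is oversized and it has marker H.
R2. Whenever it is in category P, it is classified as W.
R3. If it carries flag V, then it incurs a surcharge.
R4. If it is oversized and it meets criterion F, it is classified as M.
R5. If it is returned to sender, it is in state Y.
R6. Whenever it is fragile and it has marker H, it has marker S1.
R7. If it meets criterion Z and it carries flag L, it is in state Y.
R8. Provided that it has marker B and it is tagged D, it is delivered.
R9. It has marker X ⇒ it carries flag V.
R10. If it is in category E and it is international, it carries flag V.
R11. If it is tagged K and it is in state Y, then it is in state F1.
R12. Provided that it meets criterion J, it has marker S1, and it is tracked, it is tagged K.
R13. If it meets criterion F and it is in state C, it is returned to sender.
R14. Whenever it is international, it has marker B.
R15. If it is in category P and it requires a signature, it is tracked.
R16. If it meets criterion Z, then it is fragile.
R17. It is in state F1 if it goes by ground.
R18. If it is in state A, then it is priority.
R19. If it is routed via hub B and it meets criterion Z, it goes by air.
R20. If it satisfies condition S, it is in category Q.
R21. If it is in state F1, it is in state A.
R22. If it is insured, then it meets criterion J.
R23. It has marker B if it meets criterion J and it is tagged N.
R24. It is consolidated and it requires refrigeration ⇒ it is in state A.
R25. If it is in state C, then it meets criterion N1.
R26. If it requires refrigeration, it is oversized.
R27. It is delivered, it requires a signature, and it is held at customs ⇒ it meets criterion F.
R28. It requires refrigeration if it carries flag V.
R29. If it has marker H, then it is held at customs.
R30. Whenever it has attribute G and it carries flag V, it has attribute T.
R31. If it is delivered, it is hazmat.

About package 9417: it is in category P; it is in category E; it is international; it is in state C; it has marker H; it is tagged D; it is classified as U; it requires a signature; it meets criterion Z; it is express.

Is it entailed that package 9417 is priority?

Yes

By R10 (it is in category E, it is international): it carries flag V.
By R14 (it is international): it has marker B.
By R15 (it is in category P, it requires a signature): it is tracked.
By R16 (it meets criterion Z): it is fragile.
By R28 (it carries flag V): it requires refrigeration.
By R29 (it has marker H): it is held at customs.
By R6 (it is fragile, it has marker H): it has marker S1.
By R8 (it has marker B, it is tagged D): it is delivered.
By R26 (it requires refrigeration): it is oversized.
By R27 (it is delivered, it requires a signature, it is held at customs): it meets criterion F.
By R1 (it is oversized, it has marker H): it meets criterion J.
By R12 (it meets criterion J, it has marker S1, it is tracked): it is tagged K.
By R13 (it meets criterion F, it is in state C): it is returned to sender.
By R5 (it is returned to sender): it is in state Y.
By R11 (it is tagged K, it is in state Y): it is in state F1.
By R21 (it is in state F1): it is in state A.
By R18 (it is in state A): it is priority.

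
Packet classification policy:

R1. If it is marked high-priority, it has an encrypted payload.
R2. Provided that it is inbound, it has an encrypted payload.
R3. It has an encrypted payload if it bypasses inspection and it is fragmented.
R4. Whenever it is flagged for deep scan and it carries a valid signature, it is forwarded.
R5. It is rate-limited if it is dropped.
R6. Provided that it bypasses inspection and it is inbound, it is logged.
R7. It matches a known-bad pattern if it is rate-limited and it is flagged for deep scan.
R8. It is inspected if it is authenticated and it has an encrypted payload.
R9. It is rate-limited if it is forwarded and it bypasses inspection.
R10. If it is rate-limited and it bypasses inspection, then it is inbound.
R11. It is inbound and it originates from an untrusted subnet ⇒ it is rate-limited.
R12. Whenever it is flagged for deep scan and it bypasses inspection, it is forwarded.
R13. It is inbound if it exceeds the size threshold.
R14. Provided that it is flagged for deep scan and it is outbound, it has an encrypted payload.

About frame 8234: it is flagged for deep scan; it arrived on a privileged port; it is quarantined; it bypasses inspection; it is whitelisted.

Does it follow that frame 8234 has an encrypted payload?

Yes

By R12 (it is flagged for deep scan, it bypasses inspection): it is forwarded.
By R9 (it is forwarded, it bypasses inspection): it is rate-limited.
By R10 (it is rate-limited, it bypasses inspection): it is inbound.
By R2 (it is inbound): it has an encrypted payload.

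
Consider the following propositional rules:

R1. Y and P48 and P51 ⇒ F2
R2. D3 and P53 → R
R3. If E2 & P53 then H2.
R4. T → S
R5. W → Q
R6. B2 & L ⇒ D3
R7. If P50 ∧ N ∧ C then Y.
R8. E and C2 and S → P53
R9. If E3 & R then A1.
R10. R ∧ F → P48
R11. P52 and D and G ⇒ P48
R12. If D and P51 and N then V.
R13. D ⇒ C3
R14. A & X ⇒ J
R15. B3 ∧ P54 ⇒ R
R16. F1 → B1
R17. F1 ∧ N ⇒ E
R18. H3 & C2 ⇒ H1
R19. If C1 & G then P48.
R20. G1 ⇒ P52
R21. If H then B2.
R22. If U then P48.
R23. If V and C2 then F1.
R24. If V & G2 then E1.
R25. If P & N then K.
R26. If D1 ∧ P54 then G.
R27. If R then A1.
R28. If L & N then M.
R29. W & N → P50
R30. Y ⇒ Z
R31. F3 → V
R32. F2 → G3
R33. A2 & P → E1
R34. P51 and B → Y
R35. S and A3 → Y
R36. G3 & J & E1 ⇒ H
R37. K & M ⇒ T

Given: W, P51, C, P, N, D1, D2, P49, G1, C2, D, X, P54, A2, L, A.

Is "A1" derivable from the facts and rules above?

V  (by R12: D, P51, N)
J  (by R14: A, X)
P52  (by R20: G1)
F1  (by R23: V, C2)
K  (by R25: P, N)
G  (by R26: D1, P54)
M  (by R28: L, N)
P50  (by R29: W, N)
E1  (by R33: A2, P)
T  (by R37: K, M)
S  (by R4: T)
Y  (by R7: P50, N, C)
P48  (by R11: P52, D, G)
E  (by R17: F1, N)
F2  (by R1: Y, P48, P51)
P53  (by R8: E, C2, S)
G3  (by R32: F2)
H  (by R36: G3, J, E1)
B2  (by R21: H)
D3  (by R6: B2, L)
R  (by R2: D3, P53)
A1  (by R27: R)

Yes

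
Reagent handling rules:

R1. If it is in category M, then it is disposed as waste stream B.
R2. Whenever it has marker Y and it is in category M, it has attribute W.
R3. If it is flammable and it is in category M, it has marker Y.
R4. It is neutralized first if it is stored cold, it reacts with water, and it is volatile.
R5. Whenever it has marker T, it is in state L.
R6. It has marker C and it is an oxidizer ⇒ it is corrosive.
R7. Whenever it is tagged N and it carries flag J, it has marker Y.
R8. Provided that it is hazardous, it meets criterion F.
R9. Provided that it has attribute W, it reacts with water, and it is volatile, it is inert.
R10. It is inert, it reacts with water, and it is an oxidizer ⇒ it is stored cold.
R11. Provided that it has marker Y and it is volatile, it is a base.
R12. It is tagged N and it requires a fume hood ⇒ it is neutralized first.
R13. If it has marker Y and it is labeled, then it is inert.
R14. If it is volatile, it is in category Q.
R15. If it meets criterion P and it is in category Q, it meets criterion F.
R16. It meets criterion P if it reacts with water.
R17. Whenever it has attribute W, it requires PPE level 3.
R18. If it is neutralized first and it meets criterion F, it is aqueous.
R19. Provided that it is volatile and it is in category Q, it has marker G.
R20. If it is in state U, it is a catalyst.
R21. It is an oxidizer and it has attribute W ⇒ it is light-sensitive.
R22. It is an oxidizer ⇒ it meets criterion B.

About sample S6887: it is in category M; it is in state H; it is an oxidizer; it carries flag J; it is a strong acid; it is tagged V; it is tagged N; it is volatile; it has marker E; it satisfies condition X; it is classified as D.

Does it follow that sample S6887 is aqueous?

Forward chaining from the given facts derives: is disposed as waste stream B, has marker Y, is a base, is in category Q, has marker G, meets criterion B, has attribute W, requires PPE level 3, is light-sensitive.
The only rule concluding "it is aqueous" is R18, which needs "it is neutralized first"; that is never established.

No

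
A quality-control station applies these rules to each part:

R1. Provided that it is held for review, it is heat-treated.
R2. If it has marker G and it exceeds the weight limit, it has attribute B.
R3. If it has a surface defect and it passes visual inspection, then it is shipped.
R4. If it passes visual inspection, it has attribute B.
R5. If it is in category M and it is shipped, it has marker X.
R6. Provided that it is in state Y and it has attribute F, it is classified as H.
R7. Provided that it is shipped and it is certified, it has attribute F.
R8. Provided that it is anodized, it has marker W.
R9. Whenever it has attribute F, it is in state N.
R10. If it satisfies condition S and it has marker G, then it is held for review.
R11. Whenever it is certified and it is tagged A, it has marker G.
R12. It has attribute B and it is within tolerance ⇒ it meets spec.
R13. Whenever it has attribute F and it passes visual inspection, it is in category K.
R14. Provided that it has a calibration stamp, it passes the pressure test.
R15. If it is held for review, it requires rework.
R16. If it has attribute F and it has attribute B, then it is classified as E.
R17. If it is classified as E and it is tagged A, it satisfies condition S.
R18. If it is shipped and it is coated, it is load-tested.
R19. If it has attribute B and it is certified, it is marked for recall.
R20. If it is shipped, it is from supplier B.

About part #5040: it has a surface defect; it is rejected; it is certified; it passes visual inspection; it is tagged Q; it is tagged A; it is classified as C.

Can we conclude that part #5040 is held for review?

By R3 (it has a surface defect, it passes visual inspection): it is shipped.
By R4 (it passes visual inspection): it has attribute B.
By R7 (it is shipped, it is certified): it has attribute F.
By R11 (it is certified, it is tagged A): it has marker G.
By R16 (it has attribute F, it has attribute B): it is classified as E.
By R17 (it is classified as E, it is tagged A): it satisfies condition S.
By R10 (it satisfies condition S, it has marker G): it is held for review.

Yes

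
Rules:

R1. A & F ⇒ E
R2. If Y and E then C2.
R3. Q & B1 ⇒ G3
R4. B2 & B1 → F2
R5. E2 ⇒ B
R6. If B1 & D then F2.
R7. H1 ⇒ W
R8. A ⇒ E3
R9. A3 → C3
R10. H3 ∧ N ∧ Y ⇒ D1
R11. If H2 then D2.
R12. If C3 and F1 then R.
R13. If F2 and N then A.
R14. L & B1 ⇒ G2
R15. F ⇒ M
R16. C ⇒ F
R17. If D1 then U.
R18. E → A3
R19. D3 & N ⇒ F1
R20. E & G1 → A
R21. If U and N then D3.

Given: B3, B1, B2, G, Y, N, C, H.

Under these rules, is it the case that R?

No

Forward chaining from the given facts derives: F2, A, F, E, C2, E3, M, A3, C3.
The only rule concluding R is R12, which needs F1; that is never established.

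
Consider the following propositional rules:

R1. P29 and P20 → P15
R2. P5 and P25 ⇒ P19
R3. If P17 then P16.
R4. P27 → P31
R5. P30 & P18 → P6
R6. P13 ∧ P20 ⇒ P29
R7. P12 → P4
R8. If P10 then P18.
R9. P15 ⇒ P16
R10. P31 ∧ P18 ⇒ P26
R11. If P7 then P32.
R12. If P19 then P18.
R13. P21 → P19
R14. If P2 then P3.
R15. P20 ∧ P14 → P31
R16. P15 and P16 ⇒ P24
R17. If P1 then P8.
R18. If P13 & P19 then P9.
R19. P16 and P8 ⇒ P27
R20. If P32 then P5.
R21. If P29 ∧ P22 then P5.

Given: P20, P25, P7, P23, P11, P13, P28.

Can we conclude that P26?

Forward chaining from the given facts derives: P29, P32, P5, P15, P19, P16, P18, P24, P9.
The only rule concluding P26 is R10, which needs P31; that is never established.

No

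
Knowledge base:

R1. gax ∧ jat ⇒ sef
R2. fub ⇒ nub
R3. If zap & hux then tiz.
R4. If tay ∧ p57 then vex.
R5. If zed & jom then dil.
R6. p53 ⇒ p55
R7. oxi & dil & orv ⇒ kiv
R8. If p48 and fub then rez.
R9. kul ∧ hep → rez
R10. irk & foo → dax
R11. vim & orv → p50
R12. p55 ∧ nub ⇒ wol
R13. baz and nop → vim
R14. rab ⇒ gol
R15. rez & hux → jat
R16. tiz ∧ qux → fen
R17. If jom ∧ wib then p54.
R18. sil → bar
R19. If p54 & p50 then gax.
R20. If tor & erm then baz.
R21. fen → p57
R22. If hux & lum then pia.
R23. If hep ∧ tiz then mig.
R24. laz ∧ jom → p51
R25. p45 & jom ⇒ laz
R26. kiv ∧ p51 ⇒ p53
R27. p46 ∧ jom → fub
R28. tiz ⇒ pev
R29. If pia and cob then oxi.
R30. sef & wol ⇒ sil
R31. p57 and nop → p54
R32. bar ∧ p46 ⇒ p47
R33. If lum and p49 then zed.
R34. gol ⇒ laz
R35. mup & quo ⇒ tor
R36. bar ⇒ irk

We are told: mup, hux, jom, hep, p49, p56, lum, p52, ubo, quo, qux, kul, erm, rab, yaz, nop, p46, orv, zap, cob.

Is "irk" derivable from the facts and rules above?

Yes

tiz  (by R3: zap, hux)
rez  (by R9: kul, hep)
gol  (by R14: rab)
jat  (by R15: rez, hux)
fen  (by R16: tiz, qux)
p57  (by R21: fen)
pia  (by R22: hux, lum)
fub  (by R27: p46, jom)
oxi  (by R29: pia, cob)
p54  (by R31: p57, nop)
zed  (by R33: lum, p49)
laz  (by R34: gol)
tor  (by R35: mup, quo)
nub  (by R2: fub)
dil  (by R5: zed, jom)
kiv  (by R7: oxi, dil, orv)
baz  (by R20: tor, erm)
p51  (by R24: laz, jom)
p53  (by R26: kiv, p51)
p55  (by R6: p53)
wol  (by R12: p55, nub)
vim  (by R13: baz, nop)
p50  (by R11: vim, orv)
gax  (by R19: p54, p50)
sef  (by R1: gax, jat)
sil  (by R30: sef, wol)
bar  (by R18: sil)
irk  (by R36: bar)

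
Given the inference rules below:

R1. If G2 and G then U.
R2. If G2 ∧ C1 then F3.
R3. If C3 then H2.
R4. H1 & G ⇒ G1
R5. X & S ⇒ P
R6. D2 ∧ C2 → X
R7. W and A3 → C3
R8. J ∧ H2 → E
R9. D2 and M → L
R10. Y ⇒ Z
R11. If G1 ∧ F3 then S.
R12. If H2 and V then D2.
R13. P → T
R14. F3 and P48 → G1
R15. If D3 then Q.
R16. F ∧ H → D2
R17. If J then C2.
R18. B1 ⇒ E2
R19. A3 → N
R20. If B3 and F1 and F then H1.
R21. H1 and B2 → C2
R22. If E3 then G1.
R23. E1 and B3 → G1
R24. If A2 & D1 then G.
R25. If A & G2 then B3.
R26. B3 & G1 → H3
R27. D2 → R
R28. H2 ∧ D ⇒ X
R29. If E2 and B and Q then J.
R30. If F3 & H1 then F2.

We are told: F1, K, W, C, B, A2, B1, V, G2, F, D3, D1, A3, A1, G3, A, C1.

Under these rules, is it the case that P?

F3  (by R2: G2, C1)
C3  (by R7: W, A3)
Q  (by R15: D3)
E2  (by R18: B1)
G  (by R24: A2, D1)
B3  (by R25: A, G2)
J  (by R29: E2, B, Q)
H2  (by R3: C3)
D2  (by R12: H2, V)
C2  (by R17: J)
H1  (by R20: B3, F1, F)
G1  (by R4: H1, G)
X  (by R6: D2, C2)
S  (by R11: G1, F3)
P  (by R5: X, S)

Yes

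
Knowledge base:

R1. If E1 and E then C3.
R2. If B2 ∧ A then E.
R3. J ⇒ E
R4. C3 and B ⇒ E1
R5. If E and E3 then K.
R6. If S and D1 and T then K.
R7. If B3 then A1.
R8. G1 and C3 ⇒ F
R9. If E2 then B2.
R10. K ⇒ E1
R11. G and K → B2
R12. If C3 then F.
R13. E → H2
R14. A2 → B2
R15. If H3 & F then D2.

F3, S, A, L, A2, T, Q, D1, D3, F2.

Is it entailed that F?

Yes

K  (by R6: S, D1, T)
E1  (by R10: K)
B2  (by R14: A2)
E  (by R2: B2, A)
C3  (by R1: E1, E)
F  (by R12: C3)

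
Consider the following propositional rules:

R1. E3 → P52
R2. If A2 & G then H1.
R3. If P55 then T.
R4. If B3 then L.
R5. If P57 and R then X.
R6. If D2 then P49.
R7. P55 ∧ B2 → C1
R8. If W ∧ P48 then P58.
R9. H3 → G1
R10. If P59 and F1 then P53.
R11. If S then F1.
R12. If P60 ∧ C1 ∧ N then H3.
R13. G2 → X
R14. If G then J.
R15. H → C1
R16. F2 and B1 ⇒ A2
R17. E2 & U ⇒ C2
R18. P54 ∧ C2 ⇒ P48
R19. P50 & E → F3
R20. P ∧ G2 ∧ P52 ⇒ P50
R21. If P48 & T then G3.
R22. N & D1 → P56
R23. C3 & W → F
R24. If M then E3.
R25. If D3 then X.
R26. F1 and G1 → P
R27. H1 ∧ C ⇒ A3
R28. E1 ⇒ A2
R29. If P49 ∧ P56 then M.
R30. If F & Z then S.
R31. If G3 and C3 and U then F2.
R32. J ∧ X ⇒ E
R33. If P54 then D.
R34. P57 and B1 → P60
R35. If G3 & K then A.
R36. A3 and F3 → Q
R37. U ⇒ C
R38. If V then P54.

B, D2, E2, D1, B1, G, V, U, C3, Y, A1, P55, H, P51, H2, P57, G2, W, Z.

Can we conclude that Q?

No

Forward chaining from the given facts derives: T, P49, X, J, C1, C2, F, S, E, P60, C, P54, F1, P48, G3, F2, D, P58, A2, H1, A3.
The only rule concluding Q is R36, which needs F3; that is never established.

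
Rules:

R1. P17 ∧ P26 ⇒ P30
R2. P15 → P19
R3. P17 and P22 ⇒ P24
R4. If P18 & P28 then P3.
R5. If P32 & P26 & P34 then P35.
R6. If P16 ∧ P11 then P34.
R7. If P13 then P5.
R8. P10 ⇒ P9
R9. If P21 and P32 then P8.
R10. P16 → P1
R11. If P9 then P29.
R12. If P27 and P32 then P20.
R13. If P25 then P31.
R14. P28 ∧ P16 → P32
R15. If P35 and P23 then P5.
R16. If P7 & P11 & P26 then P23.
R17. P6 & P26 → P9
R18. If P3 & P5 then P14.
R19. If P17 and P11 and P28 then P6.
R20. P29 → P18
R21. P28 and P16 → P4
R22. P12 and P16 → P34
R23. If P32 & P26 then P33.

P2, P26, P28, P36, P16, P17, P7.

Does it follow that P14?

Forward chaining from the given facts derives: P30, P1, P32, P4, P33.
The only rule concluding P14 is R18, which needs P3; that is never established.

No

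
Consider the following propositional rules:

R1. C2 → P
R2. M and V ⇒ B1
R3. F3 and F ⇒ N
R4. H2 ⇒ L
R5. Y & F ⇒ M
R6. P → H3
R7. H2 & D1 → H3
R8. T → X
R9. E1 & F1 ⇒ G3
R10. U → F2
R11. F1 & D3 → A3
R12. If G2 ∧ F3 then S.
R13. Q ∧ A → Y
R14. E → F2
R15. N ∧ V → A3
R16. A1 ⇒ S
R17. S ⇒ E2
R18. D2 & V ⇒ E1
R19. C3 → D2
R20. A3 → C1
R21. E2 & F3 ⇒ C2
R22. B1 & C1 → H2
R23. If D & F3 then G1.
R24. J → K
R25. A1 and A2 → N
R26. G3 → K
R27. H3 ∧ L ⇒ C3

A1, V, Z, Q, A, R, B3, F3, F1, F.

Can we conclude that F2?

Forward chaining from the given facts derives: N, Y, A3, S, E2, C1, C2, P, M, H3, B1, H2, L, C3, D2, E1, G3, K.
Rules concluding F2: R10 needs U; R14 needs E — none of these are established.

No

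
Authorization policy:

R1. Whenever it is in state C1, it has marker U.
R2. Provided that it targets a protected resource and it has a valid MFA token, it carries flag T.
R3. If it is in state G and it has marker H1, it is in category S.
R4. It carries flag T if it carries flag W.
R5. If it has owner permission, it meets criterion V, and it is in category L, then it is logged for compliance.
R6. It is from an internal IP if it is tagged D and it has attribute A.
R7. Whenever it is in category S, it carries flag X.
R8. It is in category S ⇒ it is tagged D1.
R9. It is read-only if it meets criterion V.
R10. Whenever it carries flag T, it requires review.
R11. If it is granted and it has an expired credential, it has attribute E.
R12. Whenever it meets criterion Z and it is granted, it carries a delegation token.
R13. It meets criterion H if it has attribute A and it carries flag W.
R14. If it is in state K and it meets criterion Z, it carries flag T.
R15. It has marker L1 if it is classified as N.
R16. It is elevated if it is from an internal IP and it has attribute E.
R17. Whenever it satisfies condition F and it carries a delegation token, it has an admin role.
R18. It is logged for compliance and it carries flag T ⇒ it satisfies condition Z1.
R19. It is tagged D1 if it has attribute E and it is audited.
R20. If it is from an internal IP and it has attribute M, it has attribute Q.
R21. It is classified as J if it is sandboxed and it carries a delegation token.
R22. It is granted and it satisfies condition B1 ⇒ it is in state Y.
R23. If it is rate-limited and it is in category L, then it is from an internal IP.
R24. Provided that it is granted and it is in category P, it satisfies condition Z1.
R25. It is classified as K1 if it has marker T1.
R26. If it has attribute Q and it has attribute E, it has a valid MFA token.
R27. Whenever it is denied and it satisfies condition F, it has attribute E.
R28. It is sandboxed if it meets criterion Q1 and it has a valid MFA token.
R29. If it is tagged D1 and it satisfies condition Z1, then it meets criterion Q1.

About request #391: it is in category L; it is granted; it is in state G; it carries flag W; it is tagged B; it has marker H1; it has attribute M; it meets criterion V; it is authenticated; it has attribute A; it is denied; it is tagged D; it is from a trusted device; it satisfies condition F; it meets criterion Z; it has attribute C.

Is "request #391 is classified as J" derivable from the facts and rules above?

No

Forward chaining from the given facts derives: is in category S, carries flag T, is from an internal IP, carries flag X, is tagged D1, is read-only, requires review, carries a delegation token, meets criterion H, has an admin role, has attribute Q, has attribute E, is elevated, has a valid MFA token.
The only rule concluding "it is classified as J" is R21, which needs "it is sandboxed"; that is never established.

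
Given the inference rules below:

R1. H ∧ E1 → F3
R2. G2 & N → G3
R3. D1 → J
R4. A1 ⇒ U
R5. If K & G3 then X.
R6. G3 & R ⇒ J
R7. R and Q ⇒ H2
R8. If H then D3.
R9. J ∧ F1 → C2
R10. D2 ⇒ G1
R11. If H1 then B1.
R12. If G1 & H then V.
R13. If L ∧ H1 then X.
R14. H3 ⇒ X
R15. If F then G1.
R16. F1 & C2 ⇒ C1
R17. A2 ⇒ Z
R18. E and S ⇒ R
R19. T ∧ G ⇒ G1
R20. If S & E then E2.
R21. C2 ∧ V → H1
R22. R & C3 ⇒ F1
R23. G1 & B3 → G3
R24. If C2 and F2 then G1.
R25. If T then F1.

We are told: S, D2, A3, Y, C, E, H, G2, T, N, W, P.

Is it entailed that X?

Forward chaining from the given facts derives: G3, D3, G1, V, R, E2, F1, J, C2, C1, H1, B1.
Rules concluding X: R5 needs K; R13 needs L; R14 needs H3 — none of these are established.

No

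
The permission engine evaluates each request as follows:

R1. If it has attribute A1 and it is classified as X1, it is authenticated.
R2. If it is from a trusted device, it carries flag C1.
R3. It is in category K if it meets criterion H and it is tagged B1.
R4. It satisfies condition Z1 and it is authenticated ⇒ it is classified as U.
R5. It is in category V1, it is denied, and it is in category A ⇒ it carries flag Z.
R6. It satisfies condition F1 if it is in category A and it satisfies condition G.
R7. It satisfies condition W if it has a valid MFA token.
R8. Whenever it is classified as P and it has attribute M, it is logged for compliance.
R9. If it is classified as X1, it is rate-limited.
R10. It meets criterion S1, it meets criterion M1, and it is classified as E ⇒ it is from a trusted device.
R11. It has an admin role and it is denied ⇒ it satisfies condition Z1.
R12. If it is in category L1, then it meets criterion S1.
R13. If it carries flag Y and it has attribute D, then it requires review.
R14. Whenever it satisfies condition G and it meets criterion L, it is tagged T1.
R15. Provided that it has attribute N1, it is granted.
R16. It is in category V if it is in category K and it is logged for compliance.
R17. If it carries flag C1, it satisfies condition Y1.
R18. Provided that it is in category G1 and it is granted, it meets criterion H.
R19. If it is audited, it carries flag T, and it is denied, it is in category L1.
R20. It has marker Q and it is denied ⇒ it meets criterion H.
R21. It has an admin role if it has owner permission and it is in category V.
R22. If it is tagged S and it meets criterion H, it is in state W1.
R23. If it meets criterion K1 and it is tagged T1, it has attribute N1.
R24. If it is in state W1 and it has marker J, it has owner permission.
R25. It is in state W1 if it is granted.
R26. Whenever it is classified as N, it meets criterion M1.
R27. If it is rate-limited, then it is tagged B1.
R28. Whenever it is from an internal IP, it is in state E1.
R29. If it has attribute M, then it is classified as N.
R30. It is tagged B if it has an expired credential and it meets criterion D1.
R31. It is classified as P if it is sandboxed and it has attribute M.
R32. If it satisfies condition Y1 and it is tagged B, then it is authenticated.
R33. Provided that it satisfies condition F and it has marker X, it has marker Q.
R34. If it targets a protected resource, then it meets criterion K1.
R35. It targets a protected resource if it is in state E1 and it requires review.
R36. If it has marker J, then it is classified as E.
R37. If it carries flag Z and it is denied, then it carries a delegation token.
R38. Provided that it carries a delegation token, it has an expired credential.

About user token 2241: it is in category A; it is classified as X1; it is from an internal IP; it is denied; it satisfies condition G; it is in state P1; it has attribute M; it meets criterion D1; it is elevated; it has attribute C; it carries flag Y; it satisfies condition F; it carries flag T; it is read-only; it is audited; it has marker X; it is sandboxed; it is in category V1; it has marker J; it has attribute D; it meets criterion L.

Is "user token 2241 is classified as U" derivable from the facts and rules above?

Yes

By R5 (it is in category V1, it is denied, it is in category A): it carries flag Z.
By R9 (it is classified as X1): it is rate-limited.
By R13 (it carries flag Y, it has attribute D): it requires review.
By R14 (it satisfies condition G, it meets criterion L): it is tagged T1.
By R19 (it is audited, it carries flag T, it is denied): it is in category L1.
By R27 (it is rate-limited): it is tagged B1.
By R28 (it is from an internal IP): it is in state E1.
By R29 (it has attribute M): it is classified as N.
By R31 (it is sandboxed, it has attribute M): it is classified as P.
By R33 (it satisfies condition F, it has marker X): it has marker Q.
By R35 (it is in state E1, it requires review): it targets a protected resource.
By R36 (it has marker J): it is classified as E.
By R37 (it carries flag Z, it is denied): it carries a delegation token.
By R38 (it carries a delegation token): it has an expired credential.
By R8 (it is classified as P, it has attribute M): it is logged for compliance.
By R12 (it is in category L1): it meets criterion S1.
By R20 (it has marker Q, it is denied): it meets criterion H.
By R26 (it is classified as N): it meets criterion M1.
By R30 (it has an expired credential, it meets criterion D1): it is tagged B.
By R34 (it targets a protected resource): it meets criterion K1.
By R3 (it meets criterion H, it is tagged B1): it is in category K.
By R10 (it meets criterion S1, it meets criterion M1, it is classified as E): it is from a trusted device.
By R16 (it is in category K, it is logged for compliance): it is in category V.
By R23 (it meets criterion K1, it is tagged T1): it has attribute N1.
By R2 (it is from a trusted device): it carries flag C1.
By R15 (it has attribute N1): it is granted.
By R17 (it carries flag C1): it satisfies condition Y1.
By R25 (it is granted): it is in state W1.
By R32 (it satisfies condition Y1, it is tagged B): it is authenticated.
By R24 (it is in state W1, it has marker J): it has owner permission.
By R21 (it has owner permission, it is in category V): it has an admin role.
By R11 (it has an admin role, it is denied): it satisfies condition Z1.
By R4 (it satisfies condition Z1, it is authenticated): it is classified as U.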